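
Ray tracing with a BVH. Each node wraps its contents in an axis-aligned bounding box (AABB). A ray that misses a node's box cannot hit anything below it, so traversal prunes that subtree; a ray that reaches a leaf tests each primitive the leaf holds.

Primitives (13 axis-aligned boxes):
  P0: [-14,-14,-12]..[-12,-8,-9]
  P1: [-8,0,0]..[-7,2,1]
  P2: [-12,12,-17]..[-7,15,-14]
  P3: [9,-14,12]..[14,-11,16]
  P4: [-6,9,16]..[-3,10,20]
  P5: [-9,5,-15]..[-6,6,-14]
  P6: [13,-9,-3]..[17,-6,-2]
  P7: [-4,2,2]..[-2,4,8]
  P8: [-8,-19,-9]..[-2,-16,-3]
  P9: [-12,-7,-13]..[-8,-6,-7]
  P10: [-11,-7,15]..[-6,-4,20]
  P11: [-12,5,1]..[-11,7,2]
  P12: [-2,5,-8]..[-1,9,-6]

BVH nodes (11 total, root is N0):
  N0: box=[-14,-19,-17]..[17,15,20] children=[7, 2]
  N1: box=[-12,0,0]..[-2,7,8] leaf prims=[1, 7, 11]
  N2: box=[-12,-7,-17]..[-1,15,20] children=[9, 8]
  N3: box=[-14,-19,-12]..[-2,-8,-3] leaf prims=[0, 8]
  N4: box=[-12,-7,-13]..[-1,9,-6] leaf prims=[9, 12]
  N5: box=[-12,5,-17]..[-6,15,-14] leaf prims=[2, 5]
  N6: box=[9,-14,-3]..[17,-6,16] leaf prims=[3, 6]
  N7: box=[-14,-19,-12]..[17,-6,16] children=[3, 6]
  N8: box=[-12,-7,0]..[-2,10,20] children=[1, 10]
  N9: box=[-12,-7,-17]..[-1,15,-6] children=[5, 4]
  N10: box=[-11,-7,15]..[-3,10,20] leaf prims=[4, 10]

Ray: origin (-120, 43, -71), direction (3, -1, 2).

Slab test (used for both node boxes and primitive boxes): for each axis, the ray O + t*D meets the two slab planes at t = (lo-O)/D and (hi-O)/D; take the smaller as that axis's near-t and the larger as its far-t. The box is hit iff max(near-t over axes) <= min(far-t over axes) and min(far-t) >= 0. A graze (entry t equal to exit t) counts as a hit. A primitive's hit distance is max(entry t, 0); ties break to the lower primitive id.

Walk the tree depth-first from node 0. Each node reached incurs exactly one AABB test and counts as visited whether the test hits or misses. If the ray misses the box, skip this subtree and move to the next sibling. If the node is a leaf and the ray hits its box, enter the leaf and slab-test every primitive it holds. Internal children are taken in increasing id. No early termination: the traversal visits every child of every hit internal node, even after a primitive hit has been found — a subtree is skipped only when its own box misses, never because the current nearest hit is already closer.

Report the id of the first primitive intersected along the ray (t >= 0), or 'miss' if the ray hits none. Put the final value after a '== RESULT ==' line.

Traverse from the root:
N0 x:[106/3,137/3] y:[28,62] z:[27,91/2] -> hit [106/3,91/2], descend [2, 7]
  N2 x:[36,119/3] y:[28,50] z:[27,91/2] -> hit [36,119/3], descend [8, 9]
    N8 x:[36,118/3] y:[33,50] z:[71/2,91/2] -> hit [36,118/3], descend [1, 10]
      N1 x:[36,118/3] y:[36,43] z:[71/2,79/2] -> hit [36,118/3] leaf, test {P1(miss), P7@t=39, P11@t=36}
      N10 x:[109/3,39] y:[33,50] z:[43,91/2] -> miss, prune
    N9 x:[36,119/3] y:[28,50] z:[27,65/2] -> miss, prune
  N7 x:[106/3,137/3] y:[49,62] z:[59/2,87/2] -> miss, prune

Summary -> nodes [0, 2, 8, 1, 10, 9, 7]; box-tests=7; leaf-entries=1; first=P11

== RESULT ==
11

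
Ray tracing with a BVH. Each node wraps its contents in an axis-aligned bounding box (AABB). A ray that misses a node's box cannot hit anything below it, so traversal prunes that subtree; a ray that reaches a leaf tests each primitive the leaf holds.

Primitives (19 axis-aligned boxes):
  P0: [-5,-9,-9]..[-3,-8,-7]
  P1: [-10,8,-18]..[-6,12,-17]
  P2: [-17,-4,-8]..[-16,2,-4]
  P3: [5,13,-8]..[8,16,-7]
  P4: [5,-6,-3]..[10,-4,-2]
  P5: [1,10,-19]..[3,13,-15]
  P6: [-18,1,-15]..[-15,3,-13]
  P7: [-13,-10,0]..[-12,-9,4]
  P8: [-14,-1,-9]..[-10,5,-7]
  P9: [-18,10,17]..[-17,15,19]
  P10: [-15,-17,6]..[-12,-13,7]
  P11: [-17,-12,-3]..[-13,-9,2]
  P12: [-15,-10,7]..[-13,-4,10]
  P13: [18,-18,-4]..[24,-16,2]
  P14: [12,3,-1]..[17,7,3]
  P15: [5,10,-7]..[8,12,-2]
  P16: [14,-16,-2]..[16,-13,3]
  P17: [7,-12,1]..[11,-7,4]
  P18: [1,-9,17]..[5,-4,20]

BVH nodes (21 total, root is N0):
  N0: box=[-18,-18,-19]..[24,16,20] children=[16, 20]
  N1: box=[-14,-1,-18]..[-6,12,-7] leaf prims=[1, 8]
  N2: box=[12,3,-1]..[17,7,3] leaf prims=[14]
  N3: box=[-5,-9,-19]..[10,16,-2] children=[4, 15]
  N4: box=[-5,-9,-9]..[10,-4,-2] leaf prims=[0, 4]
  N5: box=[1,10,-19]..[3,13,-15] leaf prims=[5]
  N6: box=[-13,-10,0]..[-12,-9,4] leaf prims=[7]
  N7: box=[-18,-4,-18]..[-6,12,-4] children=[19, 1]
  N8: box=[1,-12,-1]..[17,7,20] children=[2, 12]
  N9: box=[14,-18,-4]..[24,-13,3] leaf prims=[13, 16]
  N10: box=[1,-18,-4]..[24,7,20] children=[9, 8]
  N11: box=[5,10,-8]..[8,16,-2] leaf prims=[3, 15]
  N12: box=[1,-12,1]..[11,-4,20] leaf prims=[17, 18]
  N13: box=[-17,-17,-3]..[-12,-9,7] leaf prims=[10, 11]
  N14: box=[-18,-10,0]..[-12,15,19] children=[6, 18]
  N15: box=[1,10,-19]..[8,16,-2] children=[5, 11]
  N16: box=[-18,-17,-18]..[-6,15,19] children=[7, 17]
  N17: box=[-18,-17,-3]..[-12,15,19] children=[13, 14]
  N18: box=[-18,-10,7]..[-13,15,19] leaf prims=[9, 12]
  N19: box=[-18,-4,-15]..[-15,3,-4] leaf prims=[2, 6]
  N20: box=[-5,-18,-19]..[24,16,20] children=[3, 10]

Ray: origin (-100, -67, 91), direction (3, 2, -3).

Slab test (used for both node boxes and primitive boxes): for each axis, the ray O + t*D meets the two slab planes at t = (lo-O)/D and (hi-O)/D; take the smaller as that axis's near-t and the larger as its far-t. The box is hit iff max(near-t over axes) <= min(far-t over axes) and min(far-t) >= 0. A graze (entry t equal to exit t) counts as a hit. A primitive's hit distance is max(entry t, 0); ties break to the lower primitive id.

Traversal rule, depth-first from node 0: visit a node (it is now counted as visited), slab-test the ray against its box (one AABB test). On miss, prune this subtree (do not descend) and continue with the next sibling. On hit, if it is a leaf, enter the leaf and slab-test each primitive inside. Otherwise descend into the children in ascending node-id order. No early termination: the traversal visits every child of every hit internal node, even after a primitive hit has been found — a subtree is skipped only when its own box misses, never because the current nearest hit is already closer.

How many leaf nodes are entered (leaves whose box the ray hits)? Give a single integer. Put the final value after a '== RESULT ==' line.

Trace the traversal:
N0 x:[82/3,124/3] y:[49/2,83/2] z:[71/3,110/3] -> hit [82/3,110/3], descend [16, 20]
  N16 x:[82/3,94/3] y:[25,41] z:[24,109/3] -> hit [82/3,94/3], descend [7, 17]
    N7 x:[82/3,94/3] y:[63/2,79/2] z:[95/3,109/3] -> miss, prune
    N17 x:[82/3,88/3] y:[25,41] z:[24,94/3] -> hit [82/3,88/3], descend [13, 14]
      N13 x:[83/3,88/3] y:[25,29] z:[28,94/3] -> hit [28,29] leaf, test {P10(miss), P11(miss)}
      N14 x:[82/3,88/3] y:[57/2,41] z:[24,91/3] -> hit [57/2,88/3], descend [6, 18]
        N6 x:[29,88/3] y:[57/2,29] z:[29,91/3] -> hit [29,29] leaf, test {P7@t=29}
        N18 x:[82/3,29] y:[57/2,41] z:[24,28] -> miss, prune
  N20 x:[95/3,124/3] y:[49/2,83/2] z:[71/3,110/3] -> hit [95/3,110/3], descend [3, 10]
    N3 x:[95/3,110/3] y:[29,83/2] z:[31,110/3] -> hit [95/3,110/3], descend [4, 15]
      N4 x:[95/3,110/3] y:[29,63/2] z:[31,100/3] -> miss, prune
      N15 x:[101/3,36] y:[77/2,83/2] z:[31,110/3] -> miss, prune
    N10 x:[101/3,124/3] y:[49/2,37] z:[71/3,95/3] -> miss, prune

13 AABB tests over nodes [0, 16, 7, 17, 13, 14, 6, 18, 20, 3, 4, 15, 10]; 2 leaves entered; closest P7.

== RESULT ==
2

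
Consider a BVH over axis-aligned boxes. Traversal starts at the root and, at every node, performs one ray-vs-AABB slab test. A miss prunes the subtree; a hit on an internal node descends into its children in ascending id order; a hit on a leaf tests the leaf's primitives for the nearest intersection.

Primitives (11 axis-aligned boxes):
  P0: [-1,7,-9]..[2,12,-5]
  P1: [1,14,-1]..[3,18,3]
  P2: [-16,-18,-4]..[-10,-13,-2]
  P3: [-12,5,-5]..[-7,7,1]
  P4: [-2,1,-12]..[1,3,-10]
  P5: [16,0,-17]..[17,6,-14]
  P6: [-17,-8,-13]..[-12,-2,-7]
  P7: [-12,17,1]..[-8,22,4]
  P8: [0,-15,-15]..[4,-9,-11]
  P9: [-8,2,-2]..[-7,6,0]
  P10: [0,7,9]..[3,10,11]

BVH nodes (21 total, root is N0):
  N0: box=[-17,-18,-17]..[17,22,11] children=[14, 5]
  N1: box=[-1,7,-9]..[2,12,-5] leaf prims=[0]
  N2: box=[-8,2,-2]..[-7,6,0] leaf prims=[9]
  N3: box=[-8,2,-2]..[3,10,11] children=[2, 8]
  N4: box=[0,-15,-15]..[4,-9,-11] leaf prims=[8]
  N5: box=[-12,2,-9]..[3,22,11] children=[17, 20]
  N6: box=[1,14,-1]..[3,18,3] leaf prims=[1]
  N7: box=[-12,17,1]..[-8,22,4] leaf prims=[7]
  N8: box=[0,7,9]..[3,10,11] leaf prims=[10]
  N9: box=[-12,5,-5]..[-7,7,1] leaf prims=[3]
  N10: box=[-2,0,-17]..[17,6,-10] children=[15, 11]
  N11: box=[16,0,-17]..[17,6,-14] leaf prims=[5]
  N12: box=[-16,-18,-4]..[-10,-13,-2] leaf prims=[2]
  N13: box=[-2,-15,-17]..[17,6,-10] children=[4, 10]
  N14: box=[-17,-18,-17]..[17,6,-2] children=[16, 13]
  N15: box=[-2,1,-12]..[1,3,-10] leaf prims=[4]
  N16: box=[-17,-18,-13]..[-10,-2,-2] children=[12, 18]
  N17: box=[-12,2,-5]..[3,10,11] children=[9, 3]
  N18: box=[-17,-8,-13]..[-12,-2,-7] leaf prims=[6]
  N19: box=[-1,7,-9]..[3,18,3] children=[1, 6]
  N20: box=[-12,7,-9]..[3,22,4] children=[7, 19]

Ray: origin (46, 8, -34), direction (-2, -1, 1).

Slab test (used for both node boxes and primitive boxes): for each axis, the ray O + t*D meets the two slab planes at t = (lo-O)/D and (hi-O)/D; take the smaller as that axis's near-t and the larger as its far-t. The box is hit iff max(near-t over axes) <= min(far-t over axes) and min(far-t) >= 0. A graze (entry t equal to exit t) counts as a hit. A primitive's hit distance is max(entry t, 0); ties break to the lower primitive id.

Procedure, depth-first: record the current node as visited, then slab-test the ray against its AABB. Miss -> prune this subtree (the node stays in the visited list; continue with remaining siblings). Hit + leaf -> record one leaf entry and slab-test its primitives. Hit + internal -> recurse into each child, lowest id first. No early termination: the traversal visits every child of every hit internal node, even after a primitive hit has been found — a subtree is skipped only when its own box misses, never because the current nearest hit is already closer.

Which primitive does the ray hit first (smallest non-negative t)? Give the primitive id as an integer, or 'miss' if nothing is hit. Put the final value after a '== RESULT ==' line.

Walk:
N0 x:[29/2,63/2] y:[-14,26] z:[17,45] -> hit [17,26], descend [5, 14]
  N5 x:[43/2,29] y:[-14,6] z:[25,45] -> miss, prune
  N14 x:[29/2,63/2] y:[2,26] z:[17,32] -> hit [17,26], descend [13, 16]
    N13 x:[29/2,24] y:[2,23] z:[17,24] -> hit [17,23], descend [4, 10]
      N4 x:[21,23] y:[17,23] z:[19,23] -> hit [21,23] leaf, test {P8@t=21}
      N10 x:[29/2,24] y:[2,8] z:[17,24] -> miss, prune
    N16 x:[28,63/2] y:[10,26] z:[21,32] -> miss, prune

order=[0, 5, 14, 13, 4, 10, 16]  |boxes|=7  |leaves|=1  hit=P8

== RESULT ==
8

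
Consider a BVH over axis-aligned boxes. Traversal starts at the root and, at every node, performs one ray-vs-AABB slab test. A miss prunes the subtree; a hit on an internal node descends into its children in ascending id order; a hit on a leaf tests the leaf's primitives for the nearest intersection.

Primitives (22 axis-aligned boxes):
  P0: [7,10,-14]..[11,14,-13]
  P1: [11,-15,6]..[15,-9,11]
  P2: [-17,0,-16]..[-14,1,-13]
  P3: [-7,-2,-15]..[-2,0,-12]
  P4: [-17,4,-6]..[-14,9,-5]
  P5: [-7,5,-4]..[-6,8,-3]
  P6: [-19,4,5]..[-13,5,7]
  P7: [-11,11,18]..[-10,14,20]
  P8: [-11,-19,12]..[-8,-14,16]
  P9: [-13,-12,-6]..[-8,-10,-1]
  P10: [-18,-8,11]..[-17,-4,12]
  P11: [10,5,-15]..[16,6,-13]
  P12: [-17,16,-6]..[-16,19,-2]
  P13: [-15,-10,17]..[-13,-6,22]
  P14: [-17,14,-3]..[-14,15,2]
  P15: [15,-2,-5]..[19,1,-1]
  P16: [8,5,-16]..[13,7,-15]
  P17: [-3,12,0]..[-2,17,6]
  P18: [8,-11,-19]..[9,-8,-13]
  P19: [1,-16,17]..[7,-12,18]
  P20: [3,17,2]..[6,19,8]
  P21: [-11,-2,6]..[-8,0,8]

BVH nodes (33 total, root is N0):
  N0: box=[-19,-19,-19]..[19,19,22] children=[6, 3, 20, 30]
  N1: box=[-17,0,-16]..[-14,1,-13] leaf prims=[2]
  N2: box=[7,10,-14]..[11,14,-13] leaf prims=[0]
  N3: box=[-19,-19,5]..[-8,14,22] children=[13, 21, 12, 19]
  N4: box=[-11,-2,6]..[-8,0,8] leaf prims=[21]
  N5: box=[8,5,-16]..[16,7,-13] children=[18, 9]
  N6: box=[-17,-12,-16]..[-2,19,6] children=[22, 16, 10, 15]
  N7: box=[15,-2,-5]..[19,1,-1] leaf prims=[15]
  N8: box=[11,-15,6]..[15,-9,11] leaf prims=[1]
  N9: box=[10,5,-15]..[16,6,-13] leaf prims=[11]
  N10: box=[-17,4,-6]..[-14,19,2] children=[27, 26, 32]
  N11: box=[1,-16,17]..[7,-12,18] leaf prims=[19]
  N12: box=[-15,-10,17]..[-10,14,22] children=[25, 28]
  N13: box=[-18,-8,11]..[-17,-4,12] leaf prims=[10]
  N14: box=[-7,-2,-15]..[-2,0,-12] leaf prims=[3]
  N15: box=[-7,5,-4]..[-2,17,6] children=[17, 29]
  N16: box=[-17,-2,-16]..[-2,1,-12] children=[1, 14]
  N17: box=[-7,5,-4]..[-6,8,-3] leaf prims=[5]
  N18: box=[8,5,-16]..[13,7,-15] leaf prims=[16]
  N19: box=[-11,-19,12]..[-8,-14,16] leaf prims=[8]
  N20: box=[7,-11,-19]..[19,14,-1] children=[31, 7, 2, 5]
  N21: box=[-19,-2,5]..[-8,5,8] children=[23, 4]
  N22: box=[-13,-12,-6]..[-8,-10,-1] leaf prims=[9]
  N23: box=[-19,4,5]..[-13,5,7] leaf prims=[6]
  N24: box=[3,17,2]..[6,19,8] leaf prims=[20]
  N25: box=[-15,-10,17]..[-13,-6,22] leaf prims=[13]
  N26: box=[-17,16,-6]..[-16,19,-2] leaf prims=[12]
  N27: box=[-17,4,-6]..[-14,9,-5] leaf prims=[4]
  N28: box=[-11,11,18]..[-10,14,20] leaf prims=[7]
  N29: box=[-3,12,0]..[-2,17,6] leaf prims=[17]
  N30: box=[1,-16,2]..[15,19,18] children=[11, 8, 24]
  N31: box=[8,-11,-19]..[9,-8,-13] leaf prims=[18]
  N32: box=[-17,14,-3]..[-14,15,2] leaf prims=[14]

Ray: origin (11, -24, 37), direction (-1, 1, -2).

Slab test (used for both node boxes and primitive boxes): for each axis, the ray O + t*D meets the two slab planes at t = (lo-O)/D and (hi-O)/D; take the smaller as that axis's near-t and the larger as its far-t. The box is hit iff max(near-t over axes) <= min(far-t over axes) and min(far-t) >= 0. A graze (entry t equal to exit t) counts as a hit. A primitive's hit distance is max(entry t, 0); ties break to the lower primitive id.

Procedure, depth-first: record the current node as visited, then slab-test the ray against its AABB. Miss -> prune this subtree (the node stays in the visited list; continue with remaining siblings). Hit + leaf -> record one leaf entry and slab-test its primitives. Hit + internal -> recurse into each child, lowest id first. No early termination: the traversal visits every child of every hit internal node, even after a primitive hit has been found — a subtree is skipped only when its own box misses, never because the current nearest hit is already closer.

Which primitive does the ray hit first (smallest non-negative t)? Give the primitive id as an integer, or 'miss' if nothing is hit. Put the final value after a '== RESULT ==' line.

Trace the traversal:
N0 x:[-8,30] y:[5,43] z:[15/2,28] -> hit [15/2,28], descend [3, 6, 20, 30]
  N3 x:[19,30] y:[5,38] z:[15/2,16] -> miss, prune
  N6 x:[13,28] y:[12,43] z:[31/2,53/2] -> hit [31/2,53/2], descend [10, 15, 16, 22]
    N10 x:[25,28] y:[28,43] z:[35/2,43/2] -> miss, prune
    N15 x:[13,18] y:[29,41] z:[31/2,41/2] -> miss, prune
    N16 x:[13,28] y:[22,25] z:[49/2,53/2] -> hit [49/2,25], descend [1, 14]
      N1 x:[25,28] y:[24,25] z:[25,53/2] -> hit [25,25] leaf, test {P2@t=25}
      N14 x:[13,18] y:[22,24] z:[49/2,26] -> miss, prune
    N22 x:[19,24] y:[12,14] z:[19,43/2] -> miss, prune
  N20 x:[-8,4] y:[13,38] z:[19,28] -> miss, prune
  N30 x:[-4,10] y:[8,43] z:[19/2,35/2] -> hit [19/2,10], descend [8, 11, 24]
    N8 x:[-4,0] y:[9,15] z:[13,31/2] -> miss, prune
    N11 x:[4,10] y:[8,12] z:[19/2,10] -> hit [19/2,10] leaf, test {P19@t=19/2}
    N24 x:[5,8] y:[41,43] z:[29/2,35/2] -> miss, prune

Visited [0, 3, 6, 10, 15, 16, 1, 14, 22, 20, 30, 8, 11, 24]. Tests: 14 box, 2 leaf. Nearest: P19.

== RESULT ==
19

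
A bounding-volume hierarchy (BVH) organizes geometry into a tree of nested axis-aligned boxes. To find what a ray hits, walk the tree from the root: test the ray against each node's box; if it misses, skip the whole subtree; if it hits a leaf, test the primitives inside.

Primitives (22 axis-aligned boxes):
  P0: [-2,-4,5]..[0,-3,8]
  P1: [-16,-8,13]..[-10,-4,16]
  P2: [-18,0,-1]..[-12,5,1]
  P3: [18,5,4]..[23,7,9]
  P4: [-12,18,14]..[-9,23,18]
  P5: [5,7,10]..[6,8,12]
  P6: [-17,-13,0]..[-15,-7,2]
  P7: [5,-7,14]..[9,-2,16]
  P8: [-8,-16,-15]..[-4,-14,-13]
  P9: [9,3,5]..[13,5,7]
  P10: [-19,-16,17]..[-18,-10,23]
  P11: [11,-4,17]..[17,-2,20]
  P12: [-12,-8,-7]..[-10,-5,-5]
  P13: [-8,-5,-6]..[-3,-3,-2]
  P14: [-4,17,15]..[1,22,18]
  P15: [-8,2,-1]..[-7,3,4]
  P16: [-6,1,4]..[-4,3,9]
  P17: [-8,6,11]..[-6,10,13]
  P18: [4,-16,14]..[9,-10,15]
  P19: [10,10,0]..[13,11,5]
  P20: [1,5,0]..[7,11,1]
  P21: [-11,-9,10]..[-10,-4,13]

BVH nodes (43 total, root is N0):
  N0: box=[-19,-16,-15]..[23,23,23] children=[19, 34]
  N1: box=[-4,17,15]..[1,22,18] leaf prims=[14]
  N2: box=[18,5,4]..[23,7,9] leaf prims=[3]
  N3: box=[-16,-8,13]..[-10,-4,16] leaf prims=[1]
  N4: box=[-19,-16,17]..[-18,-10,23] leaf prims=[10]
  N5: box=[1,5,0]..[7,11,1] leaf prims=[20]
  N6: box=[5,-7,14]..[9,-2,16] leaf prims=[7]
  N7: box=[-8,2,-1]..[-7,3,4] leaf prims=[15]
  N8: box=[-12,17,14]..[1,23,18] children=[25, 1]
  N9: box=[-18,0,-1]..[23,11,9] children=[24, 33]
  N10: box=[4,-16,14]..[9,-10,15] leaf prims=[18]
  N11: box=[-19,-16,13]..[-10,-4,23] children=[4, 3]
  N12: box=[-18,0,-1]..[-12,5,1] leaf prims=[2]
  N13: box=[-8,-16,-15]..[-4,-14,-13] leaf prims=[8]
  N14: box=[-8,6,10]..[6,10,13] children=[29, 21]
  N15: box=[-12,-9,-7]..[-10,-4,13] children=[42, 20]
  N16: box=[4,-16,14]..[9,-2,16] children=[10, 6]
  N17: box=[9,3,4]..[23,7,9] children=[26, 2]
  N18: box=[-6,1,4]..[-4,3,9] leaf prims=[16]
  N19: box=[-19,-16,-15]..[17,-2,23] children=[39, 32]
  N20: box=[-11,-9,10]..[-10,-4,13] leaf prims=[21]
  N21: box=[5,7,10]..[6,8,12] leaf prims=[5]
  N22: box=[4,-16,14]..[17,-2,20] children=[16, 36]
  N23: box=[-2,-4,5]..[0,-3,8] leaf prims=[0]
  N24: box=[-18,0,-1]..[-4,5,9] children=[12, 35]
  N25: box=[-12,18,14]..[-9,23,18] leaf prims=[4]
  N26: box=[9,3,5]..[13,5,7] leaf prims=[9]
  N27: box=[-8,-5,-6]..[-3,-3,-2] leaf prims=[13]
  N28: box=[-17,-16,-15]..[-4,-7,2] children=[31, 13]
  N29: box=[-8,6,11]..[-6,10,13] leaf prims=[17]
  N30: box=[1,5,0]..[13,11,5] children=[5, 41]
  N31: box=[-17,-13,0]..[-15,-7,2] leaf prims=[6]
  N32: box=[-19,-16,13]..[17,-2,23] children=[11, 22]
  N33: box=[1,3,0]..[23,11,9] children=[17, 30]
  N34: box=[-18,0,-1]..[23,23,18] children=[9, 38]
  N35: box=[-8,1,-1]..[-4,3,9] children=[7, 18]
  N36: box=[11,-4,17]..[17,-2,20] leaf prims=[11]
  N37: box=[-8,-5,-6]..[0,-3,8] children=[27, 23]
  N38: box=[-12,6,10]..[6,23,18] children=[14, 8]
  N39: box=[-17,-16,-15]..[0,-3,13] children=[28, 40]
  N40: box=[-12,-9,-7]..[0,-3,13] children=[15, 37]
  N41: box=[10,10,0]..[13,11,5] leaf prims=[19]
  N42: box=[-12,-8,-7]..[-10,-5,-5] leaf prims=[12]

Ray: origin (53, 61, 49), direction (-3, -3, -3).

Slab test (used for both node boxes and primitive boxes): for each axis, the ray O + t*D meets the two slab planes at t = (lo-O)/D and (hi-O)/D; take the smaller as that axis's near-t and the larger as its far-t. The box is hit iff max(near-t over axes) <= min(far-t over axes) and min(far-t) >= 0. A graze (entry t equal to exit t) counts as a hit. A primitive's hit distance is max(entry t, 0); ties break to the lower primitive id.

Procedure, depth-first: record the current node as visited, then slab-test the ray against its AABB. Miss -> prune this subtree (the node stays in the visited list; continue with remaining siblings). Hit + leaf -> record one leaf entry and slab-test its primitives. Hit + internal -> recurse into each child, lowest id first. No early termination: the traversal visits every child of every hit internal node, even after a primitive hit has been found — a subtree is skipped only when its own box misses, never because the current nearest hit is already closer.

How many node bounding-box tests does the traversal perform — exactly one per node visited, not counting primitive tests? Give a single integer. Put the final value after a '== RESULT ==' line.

Traverse from the root:
N0 x:[10,24] y:[38/3,77/3] z:[26/3,64/3] -> hit [38/3,64/3], descend [19, 34]
  N19 x:[12,24] y:[21,77/3] z:[26/3,64/3] -> hit [21,64/3], descend [32, 39]
    N32 x:[12,24] y:[21,77/3] z:[26/3,12] -> miss, prune
    N39 x:[53/3,70/3] y:[64/3,77/3] z:[12,64/3] -> hit [64/3,64/3], descend [28, 40]
      N28 x:[19,70/3] y:[68/3,77/3] z:[47/3,64/3] -> miss, prune
      N40 x:[53/3,65/3] y:[64/3,70/3] z:[12,56/3] -> miss, prune
  N34 x:[10,71/3] y:[38/3,61/3] z:[31/3,50/3] -> hit [38/3,50/3], descend [9, 38]
    N9 x:[10,71/3] y:[50/3,61/3] z:[40/3,50/3] -> hit [50/3,50/3], descend [24, 33]
      N24 x:[19,71/3] y:[56/3,61/3] z:[40/3,50/3] -> miss, prune
      N33 x:[10,52/3] y:[50/3,58/3] z:[40/3,49/3] -> miss, prune
    N38 x:[47/3,65/3] y:[38/3,55/3] z:[31/3,13] -> miss, prune

Summary -> nodes [0, 19, 32, 39, 28, 40, 34, 9, 24, 33, 38]; box-tests=11; leaf-entries=0; first=miss

== RESULT ==
11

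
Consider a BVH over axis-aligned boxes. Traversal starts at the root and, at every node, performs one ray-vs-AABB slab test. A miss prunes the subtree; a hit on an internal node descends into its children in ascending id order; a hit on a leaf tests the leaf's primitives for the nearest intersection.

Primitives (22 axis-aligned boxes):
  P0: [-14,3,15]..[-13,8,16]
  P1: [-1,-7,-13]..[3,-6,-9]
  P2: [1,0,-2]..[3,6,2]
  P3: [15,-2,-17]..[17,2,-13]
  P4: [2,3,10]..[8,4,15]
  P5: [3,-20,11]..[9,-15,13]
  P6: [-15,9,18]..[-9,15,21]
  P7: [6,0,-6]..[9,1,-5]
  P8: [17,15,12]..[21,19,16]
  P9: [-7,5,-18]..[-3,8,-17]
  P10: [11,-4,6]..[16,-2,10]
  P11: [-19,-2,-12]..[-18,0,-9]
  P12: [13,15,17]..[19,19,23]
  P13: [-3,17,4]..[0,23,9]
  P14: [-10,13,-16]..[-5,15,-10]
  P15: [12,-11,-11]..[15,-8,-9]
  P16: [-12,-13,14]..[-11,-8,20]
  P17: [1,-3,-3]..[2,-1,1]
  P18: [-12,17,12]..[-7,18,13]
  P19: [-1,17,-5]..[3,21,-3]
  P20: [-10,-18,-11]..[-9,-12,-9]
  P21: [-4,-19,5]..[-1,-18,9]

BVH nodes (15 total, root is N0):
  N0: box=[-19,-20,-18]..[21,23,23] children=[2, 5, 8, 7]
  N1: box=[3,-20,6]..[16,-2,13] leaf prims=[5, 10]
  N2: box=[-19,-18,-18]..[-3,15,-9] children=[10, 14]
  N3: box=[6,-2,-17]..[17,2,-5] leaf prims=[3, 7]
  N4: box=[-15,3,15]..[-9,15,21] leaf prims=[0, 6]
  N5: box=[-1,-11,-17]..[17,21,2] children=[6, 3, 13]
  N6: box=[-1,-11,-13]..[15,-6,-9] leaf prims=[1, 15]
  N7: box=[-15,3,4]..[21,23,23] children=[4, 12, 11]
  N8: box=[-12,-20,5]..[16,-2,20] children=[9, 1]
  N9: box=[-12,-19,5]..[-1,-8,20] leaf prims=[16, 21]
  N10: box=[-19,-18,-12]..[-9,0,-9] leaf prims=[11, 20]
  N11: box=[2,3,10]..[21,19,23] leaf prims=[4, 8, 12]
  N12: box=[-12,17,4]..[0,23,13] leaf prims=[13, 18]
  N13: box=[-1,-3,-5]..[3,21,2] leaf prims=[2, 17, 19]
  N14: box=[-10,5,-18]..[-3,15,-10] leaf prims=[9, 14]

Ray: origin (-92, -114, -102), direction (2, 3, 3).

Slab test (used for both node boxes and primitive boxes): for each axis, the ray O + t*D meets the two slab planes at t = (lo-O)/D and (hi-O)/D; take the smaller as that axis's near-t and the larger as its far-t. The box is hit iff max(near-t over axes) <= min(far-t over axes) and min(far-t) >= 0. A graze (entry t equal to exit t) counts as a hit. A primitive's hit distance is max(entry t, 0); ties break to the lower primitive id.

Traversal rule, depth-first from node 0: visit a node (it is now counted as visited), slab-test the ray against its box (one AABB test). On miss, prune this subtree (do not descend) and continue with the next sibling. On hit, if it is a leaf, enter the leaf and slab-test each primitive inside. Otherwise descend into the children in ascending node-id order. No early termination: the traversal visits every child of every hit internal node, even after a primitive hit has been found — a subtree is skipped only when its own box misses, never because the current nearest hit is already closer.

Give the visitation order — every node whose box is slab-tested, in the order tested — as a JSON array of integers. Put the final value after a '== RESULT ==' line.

Traverse from the root:
N0 x:[73/2,113/2] y:[94/3,137/3] z:[28,125/3] -> hit [73/2,125/3], descend [2, 5, 7, 8]
  N2 x:[73/2,89/2] y:[32,43] z:[28,31] -> miss, prune
  N5 x:[91/2,109/2] y:[103/3,45] z:[85/3,104/3] -> miss, prune
  N7 x:[77/2,113/2] y:[39,137/3] z:[106/3,125/3] -> hit [39,125/3], descend [4, 11, 12]
    N4 x:[77/2,83/2] y:[39,43] z:[39,41] -> hit [39,41] leaf, test {P0@t=39, P6@t=41}
    N11 x:[47,113/2] y:[39,133/3] z:[112/3,125/3] -> miss, prune
    N12 x:[40,46] y:[131/3,137/3] z:[106/3,115/3] -> miss, prune
  N8 x:[40,54] y:[94/3,112/3] z:[107/3,122/3] -> miss, prune

order=[0, 2, 5, 7, 4, 11, 12, 8]  |boxes|=8  |leaves|=1  hit=P0

== RESULT ==
[0, 2, 5, 7, 4, 11, 12, 8]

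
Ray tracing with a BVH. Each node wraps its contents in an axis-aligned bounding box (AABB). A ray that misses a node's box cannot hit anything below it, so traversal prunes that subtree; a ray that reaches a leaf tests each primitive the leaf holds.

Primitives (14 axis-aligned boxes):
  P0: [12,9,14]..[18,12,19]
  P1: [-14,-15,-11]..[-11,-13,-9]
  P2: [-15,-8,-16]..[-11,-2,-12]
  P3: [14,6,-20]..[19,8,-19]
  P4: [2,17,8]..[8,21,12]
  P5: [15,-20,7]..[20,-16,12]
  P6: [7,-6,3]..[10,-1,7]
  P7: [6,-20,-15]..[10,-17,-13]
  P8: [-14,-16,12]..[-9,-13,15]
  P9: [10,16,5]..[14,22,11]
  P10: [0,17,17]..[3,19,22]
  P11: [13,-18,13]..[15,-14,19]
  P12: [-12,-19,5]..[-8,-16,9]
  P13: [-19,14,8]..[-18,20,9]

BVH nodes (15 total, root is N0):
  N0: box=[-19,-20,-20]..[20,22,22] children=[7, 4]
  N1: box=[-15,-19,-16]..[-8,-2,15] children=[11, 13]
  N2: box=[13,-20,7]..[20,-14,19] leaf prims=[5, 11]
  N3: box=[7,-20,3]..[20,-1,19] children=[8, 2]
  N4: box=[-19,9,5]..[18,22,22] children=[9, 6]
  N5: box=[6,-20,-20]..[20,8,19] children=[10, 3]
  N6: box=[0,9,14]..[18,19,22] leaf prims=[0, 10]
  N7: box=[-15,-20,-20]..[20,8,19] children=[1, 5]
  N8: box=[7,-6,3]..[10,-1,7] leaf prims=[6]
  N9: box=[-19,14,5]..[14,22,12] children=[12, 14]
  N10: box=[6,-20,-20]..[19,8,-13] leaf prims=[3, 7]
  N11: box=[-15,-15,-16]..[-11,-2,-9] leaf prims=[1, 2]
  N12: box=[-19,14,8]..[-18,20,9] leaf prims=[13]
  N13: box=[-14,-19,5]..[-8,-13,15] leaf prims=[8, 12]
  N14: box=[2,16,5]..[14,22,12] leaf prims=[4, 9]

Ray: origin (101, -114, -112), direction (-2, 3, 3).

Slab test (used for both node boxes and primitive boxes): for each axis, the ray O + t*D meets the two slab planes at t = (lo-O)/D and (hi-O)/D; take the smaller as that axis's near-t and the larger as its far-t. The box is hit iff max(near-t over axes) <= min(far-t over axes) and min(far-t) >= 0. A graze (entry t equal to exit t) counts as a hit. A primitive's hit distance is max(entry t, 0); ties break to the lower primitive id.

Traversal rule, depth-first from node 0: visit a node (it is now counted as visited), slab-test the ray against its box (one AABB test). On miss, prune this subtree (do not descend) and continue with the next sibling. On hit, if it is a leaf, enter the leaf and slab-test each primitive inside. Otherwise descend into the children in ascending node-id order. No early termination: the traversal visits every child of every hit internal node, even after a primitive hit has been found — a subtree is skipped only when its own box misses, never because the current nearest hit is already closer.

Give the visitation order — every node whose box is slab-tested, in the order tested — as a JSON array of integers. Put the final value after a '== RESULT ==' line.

Trace the traversal:
N0 x:[81/2,60] y:[94/3,136/3] z:[92/3,134/3] -> hit [81/2,134/3], descend [4, 7]
  N4 x:[83/2,60] y:[41,136/3] z:[39,134/3] -> hit [83/2,134/3], descend [6, 9]
    N6 x:[83/2,101/2] y:[41,133/3] z:[42,134/3] -> hit [42,133/3] leaf, test {P0@t=42, P10(miss)}
    N9 x:[87/2,60] y:[128/3,136/3] z:[39,124/3] -> miss, prune
  N7 x:[81/2,58] y:[94/3,122/3] z:[92/3,131/3] -> hit [81/2,122/3], descend [1, 5]
    N1 x:[109/2,58] y:[95/3,112/3] z:[32,127/3] -> miss, prune
    N5 x:[81/2,95/2] y:[94/3,122/3] z:[92/3,131/3] -> hit [81/2,122/3], descend [3, 10]
      N3 x:[81/2,47] y:[94/3,113/3] z:[115/3,131/3] -> miss, prune
      N10 x:[41,95/2] y:[94/3,122/3] z:[92/3,33] -> miss, prune

order=[0, 4, 6, 9, 7, 1, 5, 3, 10]  |boxes|=9  |leaves|=1  hit=P0

== RESULT ==
[0, 4, 6, 9, 7, 1, 5, 3, 10]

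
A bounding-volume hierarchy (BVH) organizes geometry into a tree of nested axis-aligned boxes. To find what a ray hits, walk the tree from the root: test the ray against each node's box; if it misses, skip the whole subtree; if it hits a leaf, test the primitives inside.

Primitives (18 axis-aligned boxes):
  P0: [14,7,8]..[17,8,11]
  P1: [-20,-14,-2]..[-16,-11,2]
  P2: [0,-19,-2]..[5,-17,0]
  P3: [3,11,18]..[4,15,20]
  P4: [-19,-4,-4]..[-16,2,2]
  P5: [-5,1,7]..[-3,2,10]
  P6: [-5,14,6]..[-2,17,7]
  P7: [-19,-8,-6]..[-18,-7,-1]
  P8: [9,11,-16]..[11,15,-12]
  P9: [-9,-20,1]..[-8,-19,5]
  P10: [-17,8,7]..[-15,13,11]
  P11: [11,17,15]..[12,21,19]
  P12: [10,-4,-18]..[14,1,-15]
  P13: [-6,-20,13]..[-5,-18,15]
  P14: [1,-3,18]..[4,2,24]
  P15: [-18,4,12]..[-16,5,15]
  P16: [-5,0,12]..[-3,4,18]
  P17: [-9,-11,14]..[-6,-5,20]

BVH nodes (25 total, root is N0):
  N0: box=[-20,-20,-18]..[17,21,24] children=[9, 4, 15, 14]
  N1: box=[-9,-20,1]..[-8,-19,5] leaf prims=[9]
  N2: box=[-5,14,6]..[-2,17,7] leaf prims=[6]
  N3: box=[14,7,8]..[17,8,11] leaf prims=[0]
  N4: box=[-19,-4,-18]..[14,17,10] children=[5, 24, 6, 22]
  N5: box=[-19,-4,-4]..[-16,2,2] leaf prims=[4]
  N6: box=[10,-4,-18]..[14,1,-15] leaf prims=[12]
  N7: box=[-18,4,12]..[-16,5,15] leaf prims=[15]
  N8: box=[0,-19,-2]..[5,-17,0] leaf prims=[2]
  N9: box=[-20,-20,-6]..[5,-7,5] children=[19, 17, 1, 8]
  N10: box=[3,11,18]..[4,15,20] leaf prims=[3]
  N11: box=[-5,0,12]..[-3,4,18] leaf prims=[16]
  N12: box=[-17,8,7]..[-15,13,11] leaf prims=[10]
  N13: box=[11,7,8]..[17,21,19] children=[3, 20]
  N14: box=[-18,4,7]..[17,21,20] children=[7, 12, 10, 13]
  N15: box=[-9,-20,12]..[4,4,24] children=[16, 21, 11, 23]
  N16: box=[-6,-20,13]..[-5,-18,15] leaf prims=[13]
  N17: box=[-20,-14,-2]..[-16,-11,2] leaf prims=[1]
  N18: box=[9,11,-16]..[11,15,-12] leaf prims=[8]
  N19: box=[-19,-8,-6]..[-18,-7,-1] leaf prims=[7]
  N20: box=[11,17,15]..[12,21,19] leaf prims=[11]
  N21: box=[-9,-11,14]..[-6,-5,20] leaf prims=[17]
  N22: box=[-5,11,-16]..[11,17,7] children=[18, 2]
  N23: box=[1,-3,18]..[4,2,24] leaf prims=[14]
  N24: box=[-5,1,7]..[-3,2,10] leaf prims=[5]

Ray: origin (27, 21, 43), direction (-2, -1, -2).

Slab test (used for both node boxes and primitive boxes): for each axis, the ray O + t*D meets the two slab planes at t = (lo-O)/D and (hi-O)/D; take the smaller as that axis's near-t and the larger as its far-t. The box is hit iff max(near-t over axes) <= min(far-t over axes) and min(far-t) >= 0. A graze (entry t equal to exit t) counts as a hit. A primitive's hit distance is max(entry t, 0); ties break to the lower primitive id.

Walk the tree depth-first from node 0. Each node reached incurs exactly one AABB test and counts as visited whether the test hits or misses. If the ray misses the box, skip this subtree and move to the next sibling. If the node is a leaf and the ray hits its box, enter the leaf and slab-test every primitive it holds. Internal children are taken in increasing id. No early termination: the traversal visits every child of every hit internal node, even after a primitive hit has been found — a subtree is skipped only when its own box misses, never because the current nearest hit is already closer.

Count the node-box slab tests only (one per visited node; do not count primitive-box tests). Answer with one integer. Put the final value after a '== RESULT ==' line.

Trace the traversal:
N0 x:[5,47/2] y:[0,41] z:[19/2,61/2] -> hit [19/2,47/2], descend [4, 9, 14, 15]
  N4 x:[13/2,23] y:[4,25] z:[33/2,61/2] -> hit [33/2,23], descend [5, 6, 22, 24]
    N5 x:[43/2,23] y:[19,25] z:[41/2,47/2] -> hit [43/2,23] leaf, test {P4@t=43/2}
    N6 x:[13/2,17/2] y:[20,25] z:[29,61/2] -> miss, prune
    N22 x:[8,16] y:[4,10] z:[18,59/2] -> miss, prune
    N24 x:[15,16] y:[19,20] z:[33/2,18] -> miss, prune
  N9 x:[11,47/2] y:[28,41] z:[19,49/2] -> miss, prune
  N14 x:[5,45/2] y:[0,17] z:[23/2,18] -> hit [23/2,17], descend [7, 10, 12, 13]
    N7 x:[43/2,45/2] y:[16,17] z:[14,31/2] -> miss, prune
    N10 x:[23/2,12] y:[6,10] z:[23/2,25/2] -> miss, prune
    N12 x:[21,22] y:[8,13] z:[16,18] -> miss, prune
    N13 x:[5,8] y:[0,14] z:[12,35/2] -> miss, prune
  N15 x:[23/2,18] y:[17,41] z:[19/2,31/2] -> miss, prune

order=[0, 4, 5, 6, 22, 24, 9, 14, 7, 10, 12, 13, 15]  |boxes|=13  |leaves|=1  hit=P4

== RESULT ==
13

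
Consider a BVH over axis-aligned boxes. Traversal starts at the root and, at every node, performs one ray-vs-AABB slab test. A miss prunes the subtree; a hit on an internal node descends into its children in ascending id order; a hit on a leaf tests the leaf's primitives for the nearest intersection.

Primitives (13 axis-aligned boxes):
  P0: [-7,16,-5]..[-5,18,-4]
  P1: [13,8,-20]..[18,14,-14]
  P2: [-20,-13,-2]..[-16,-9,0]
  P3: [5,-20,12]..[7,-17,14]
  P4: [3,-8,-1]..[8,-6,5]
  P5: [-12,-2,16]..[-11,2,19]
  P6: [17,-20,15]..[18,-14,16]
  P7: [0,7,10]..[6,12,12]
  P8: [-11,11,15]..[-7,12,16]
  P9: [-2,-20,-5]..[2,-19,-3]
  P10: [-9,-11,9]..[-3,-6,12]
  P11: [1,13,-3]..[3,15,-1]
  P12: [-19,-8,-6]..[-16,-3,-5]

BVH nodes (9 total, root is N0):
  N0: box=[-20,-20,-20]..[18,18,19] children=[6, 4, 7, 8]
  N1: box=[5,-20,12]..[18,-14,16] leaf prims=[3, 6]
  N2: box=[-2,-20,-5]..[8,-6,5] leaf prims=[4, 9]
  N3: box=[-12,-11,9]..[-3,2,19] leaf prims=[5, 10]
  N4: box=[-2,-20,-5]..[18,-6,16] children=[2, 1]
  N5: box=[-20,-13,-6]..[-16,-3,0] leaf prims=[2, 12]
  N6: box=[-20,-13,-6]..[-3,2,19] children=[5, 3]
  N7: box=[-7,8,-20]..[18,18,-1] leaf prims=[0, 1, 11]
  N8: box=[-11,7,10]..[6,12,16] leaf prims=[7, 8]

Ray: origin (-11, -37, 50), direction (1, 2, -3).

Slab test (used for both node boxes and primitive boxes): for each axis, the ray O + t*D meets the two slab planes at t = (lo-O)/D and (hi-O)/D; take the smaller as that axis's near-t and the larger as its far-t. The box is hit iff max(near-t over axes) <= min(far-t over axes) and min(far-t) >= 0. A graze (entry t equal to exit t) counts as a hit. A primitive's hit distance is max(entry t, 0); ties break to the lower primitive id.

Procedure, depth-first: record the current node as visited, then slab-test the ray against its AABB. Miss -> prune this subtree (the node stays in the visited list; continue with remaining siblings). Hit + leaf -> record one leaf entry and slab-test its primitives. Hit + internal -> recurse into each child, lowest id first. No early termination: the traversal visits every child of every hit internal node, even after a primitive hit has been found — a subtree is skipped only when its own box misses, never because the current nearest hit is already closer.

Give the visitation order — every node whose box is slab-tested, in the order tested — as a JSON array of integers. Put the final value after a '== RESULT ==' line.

Walk:
N0 x:[-9,29] y:[17/2,55/2] z:[31/3,70/3] -> hit [31/3,70/3], descend [4, 6, 7, 8]
  N4 x:[9,29] y:[17/2,31/2] z:[34/3,55/3] -> hit [34/3,31/2], descend [1, 2]
    N1 x:[16,29] y:[17/2,23/2] z:[34/3,38/3] -> miss, prune
    N2 x:[9,19] y:[17/2,31/2] z:[15,55/3] -> hit [15,31/2] leaf, test {P4@t=15, P9(miss)}
  N6 x:[-9,8] y:[12,39/2] z:[31/3,56/3] -> miss, prune
  N7 x:[4,29] y:[45/2,55/2] z:[17,70/3] -> hit [45/2,70/3] leaf, test {P0(miss), P1(miss), P11(miss)}
  N8 x:[0,17] y:[22,49/2] z:[34/3,40/3] -> miss, prune

order=[0, 4, 1, 2, 6, 7, 8]  |boxes|=7  |leaves|=2  hit=P4

== RESULT ==
[0, 4, 1, 2, 6, 7, 8]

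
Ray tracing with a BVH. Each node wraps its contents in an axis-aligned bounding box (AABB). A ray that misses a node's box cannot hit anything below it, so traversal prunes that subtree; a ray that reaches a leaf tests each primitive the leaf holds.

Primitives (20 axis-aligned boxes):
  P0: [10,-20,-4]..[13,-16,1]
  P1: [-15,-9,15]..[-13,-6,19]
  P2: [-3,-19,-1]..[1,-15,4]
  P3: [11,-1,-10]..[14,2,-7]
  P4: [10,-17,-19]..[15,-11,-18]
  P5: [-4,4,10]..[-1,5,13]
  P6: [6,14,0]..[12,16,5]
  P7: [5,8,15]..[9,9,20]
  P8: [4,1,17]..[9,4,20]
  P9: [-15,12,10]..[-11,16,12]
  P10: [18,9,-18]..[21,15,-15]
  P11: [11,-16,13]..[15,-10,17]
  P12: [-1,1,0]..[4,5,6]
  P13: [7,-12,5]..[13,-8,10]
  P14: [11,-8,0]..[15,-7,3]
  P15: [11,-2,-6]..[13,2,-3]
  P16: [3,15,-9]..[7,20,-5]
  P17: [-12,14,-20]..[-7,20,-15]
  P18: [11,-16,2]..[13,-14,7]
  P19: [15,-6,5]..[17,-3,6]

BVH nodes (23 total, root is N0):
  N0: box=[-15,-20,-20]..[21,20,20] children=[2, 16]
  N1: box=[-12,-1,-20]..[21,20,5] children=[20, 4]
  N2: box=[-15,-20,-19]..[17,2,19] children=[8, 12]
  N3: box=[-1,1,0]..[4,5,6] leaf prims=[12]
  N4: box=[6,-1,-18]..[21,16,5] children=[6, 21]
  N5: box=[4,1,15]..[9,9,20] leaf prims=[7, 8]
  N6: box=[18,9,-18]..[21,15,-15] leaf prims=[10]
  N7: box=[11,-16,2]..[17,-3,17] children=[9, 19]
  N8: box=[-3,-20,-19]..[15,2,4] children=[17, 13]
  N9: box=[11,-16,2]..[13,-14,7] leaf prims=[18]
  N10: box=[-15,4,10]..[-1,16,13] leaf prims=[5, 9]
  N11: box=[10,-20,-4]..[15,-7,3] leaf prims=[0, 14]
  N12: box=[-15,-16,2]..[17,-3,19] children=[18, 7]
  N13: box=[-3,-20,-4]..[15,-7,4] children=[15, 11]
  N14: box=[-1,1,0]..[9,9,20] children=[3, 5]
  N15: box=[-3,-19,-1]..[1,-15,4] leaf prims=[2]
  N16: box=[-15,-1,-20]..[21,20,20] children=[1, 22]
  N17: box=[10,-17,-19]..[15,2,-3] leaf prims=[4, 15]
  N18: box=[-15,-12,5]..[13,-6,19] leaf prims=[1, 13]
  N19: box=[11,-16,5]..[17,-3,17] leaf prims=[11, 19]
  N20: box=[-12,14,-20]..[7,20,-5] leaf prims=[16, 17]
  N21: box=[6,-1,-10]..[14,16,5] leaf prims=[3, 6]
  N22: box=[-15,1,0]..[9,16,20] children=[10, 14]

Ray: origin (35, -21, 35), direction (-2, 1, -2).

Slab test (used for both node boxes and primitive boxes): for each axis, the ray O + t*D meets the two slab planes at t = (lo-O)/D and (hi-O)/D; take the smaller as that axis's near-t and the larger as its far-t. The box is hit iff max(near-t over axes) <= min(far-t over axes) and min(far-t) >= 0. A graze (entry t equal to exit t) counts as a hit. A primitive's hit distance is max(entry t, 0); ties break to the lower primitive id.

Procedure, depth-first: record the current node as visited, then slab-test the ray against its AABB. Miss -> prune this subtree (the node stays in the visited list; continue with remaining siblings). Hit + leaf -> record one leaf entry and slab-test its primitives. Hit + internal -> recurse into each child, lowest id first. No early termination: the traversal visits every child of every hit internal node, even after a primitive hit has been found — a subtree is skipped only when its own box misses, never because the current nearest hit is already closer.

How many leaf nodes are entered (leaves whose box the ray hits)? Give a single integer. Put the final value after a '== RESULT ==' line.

Walk:
N0 x:[7,25] y:[1,41] z:[15/2,55/2] -> hit [15/2,25], descend [2, 16]
  N2 x:[9,25] y:[1,23] z:[8,27] -> hit [9,23], descend [8, 12]
    N8 x:[10,19] y:[1,23] z:[31/2,27] -> hit [31/2,19], descend [13, 17]
      N13 x:[10,19] y:[1,14] z:[31/2,39/2] -> miss, prune
      N17 x:[10,25/2] y:[4,23] z:[19,27] -> miss, prune
    N12 x:[9,25] y:[5,18] z:[8,33/2] -> hit [9,33/2], descend [7, 18]
      N7 x:[9,12] y:[5,18] z:[9,33/2] -> hit [9,12], descend [9, 19]
        N9 x:[11,12] y:[5,7] z:[14,33/2] -> miss, prune
        N19 x:[9,12] y:[5,18] z:[9,15] -> hit [9,12] leaf, test {P11@t=10, P19(miss)}
      N18 x:[11,25] y:[9,15] z:[8,15] -> hit [11,15] leaf, test {P1(miss), P13@t=25/2}
  N16 x:[7,25] y:[20,41] z:[15/2,55/2] -> hit [20,25], descend [1, 22]
    N1 x:[7,47/2] y:[20,41] z:[15,55/2] -> hit [20,47/2], descend [4, 20]
      N4 x:[7,29/2] y:[20,37] z:[15,53/2] -> miss, prune
      N20 x:[14,47/2] y:[35,41] z:[20,55/2] -> miss, prune
    N22 x:[13,25] y:[22,37] z:[15/2,35/2] -> miss, prune

Summary -> nodes [0, 2, 8, 13, 17, 12, 7, 9, 19, 18, 16, 1, 4, 20, 22]; box-tests=15; leaf-entries=2; first=P11

== RESULT ==
2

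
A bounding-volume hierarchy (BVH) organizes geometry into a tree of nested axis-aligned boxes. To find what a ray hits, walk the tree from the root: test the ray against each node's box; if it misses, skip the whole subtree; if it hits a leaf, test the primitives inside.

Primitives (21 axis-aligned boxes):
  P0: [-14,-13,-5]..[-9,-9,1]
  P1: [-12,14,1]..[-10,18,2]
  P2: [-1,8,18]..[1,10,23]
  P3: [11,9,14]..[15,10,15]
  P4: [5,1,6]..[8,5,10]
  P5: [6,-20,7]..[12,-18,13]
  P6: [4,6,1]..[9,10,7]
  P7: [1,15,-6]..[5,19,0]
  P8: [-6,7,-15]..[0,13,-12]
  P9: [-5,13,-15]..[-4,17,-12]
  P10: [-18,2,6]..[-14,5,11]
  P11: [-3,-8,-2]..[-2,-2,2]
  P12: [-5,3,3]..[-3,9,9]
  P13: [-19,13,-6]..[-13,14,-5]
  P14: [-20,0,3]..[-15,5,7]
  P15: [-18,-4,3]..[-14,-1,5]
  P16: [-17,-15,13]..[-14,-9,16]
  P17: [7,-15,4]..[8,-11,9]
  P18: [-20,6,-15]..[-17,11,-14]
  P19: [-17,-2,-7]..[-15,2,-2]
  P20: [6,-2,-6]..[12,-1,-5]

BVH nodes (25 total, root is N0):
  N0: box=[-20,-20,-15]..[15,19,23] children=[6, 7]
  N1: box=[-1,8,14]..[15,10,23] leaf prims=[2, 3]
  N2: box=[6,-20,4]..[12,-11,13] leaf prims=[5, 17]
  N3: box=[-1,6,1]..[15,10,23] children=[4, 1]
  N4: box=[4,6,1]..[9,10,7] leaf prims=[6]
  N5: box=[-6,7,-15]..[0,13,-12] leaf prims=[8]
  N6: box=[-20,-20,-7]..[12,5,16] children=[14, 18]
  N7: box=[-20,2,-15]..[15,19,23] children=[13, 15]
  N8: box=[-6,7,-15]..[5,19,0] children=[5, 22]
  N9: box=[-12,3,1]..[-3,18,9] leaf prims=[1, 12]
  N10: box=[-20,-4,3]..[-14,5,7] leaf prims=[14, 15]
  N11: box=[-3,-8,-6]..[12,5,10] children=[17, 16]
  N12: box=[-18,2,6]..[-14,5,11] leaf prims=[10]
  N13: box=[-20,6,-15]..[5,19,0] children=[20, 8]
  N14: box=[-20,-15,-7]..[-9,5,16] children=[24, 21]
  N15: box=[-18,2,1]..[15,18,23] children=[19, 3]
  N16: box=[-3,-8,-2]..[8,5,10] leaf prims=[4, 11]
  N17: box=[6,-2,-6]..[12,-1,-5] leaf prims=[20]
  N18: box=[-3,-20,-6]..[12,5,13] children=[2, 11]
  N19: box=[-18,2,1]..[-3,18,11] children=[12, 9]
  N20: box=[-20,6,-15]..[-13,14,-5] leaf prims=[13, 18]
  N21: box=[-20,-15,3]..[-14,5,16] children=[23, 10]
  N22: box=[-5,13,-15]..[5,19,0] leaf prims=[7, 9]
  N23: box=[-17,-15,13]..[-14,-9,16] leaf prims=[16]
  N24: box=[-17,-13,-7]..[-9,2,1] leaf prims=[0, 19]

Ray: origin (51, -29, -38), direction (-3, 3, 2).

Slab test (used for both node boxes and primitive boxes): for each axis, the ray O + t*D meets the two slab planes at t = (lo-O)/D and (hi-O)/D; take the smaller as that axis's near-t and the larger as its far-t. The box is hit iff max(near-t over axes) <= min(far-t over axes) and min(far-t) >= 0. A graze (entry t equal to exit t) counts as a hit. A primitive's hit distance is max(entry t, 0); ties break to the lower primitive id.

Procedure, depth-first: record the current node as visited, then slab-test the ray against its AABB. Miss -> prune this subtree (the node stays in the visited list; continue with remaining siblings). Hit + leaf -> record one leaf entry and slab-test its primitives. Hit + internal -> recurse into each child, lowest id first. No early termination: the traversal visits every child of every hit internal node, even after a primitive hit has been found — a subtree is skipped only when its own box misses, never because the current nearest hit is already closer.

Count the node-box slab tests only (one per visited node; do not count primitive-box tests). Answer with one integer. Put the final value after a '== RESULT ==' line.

Walk:
N0 x:[12,71/3] y:[3,16] z:[23/2,61/2] -> hit [12,16], descend [6, 7]
  N6 x:[13,71/3] y:[3,34/3] z:[31/2,27] -> miss, prune
  N7 x:[12,71/3] y:[31/3,16] z:[23/2,61/2] -> hit [12,16], descend [13, 15]
    N13 x:[46/3,71/3] y:[35/3,16] z:[23/2,19] -> hit [46/3,16], descend [8, 20]
      N8 x:[46/3,19] y:[12,16] z:[23/2,19] -> hit [46/3,16], descend [5, 22]
        N5 x:[17,19] y:[12,14] z:[23/2,13] -> miss, prune
        N22 x:[46/3,56/3] y:[14,16] z:[23/2,19] -> hit [46/3,16] leaf, test {P7@t=16, P9(miss)}
      N20 x:[64/3,71/3] y:[35/3,43/3] z:[23/2,33/2] -> miss, prune
    N15 x:[12,23] y:[31/3,47/3] z:[39/2,61/2] -> miss, prune

Visited [0, 6, 7, 13, 8, 5, 22, 20, 15]. Tests: 9 box, 1 leaf. Nearest: P7.

== RESULT ==
9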